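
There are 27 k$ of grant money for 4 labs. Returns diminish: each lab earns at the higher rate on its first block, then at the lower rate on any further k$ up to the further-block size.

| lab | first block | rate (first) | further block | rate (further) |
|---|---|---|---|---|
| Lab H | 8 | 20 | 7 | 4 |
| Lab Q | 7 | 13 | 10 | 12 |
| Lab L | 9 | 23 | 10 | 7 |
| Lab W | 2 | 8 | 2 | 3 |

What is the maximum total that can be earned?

494

Order all 8 blocks by rate: Lab L/T1 23 > Lab H/T1 20 > Lab Q/T1 13 > Lab Q/T2 12 > Lab W/T1 8 > Lab L/T2 7 > Lab H/T2 4 > Lab W/T2 3.
Fill Lab L T1 block (9 at 23) ; 18 left.
Lab H T1 at 20: fill all 8 ; 10 left.
Lab Q/T1 (13): +7 ; 3 left.
3 remain; put them into Lab Q T2 at 12.
Total = 23×9 + 20×8 + 13×7 + 12×3 = 494.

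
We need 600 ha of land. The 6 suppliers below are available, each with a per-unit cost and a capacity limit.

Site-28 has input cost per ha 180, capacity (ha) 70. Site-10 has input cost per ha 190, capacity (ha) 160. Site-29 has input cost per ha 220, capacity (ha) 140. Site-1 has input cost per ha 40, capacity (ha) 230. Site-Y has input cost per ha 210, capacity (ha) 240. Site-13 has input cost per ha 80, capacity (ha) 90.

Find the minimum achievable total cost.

Fill from the cheapest supplier first.
Site-1 at 40: take all 230 ha → 370 still needed.
Site-13 (80): use full 90 → 280 ha to go.
Take 70 from Site-28 at 180 → need 210 more.
Site-10 at 190: take all 160 ha → 50 still needed.
Site-Y at 210: take 50 of its 240 → requirement met.
Site-29: unused.
Cost = 230×40 + 90×80 + 70×180 + 160×190 + 50×210 = 69900.

69900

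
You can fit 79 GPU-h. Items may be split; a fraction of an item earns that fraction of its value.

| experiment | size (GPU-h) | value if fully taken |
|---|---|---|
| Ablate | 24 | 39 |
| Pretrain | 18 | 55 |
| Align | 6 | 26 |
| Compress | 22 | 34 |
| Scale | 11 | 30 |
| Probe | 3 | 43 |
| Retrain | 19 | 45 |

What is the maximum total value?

Best value per unit of size first: Probe 43/3≈14.3, Align 26/6≈4.33, Pretrain 55/18≈3.06, Scale 30/11≈2.73, Retrain 45/19≈2.37, Ablate 39/24≈1.62, Compress 34/22≈1.55.
All 3 GPU-h of Probe fit (value 43) — 76 remain.
Align: take in full, 6 GPU-h for value 26 — 70 left.
Take all of Pretrain (18 GPU-h, value 55) — 52 GPU-h left.
All 11 GPU-h of Scale fit (value 30) — 41 remain.
Retrain: take in full, 19 GPU-h for value 45 — 22 left.
22 GPU-h left: a 22/24 share of Ablate gives 39×22/24 = 35.75.
Total value = 234.75.

234.75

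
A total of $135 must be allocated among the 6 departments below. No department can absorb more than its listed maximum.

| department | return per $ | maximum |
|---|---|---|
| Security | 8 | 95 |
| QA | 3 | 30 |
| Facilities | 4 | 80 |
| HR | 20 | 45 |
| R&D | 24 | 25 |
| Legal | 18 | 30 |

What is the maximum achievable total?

2320

Rank by return per $: R&D 24 > HR 20 > Legal 18 > Security 8 > Facilities 4 > QA 3.
R&D takes 25 to reach its cap of 25 → 110 left.
HR takes 45 to reach its cap of 45 → 65 left.
Legal takes 30 to reach its cap of 30 → 35 left.
Security: +35 (room for 95) → 35. Pool exhausted.
Total = 8×35 + 20×45 + 24×25 + 18×30 = 2320.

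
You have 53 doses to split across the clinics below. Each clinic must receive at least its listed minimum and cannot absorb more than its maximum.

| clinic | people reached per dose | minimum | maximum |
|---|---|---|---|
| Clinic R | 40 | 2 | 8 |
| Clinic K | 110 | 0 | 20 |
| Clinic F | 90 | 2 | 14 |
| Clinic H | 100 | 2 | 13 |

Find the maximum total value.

5000

Meeting every minimum uses 2+0+2+2 = 6 doses, leaving 47.
Order the clinics by people reached per dose: Clinic K 110 > Clinic H 100 > Clinic F 90 > Clinic R 40.
Clinic K takes 20 more to reach its cap of 20 → 27 left.
Clinic H takes 11 more to reach its cap of 13 → 16 left.
Give Clinic F 12 more to hit its cap of 14 → 4 left.
Clinic R has room for 6 more but only 4 remain, so it gets 6.
Total = 40×6 + 110×20 + 90×14 + 100×13 = 5000.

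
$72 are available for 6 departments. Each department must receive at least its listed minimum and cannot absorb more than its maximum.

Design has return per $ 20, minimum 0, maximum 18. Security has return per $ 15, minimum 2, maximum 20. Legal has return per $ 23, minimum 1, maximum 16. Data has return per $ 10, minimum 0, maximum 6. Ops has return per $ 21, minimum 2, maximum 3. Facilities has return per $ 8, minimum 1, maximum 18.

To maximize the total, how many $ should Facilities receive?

Meeting every minimum uses 0+2+1+0+2+1 = 6 $, leaving 66.
Highest return per $ first: Legal 23 > Ops 21 > Design 20 > Security 15 > Data 10 > Facilities 8.
Give Legal 15 more to hit its cap of 16 ; 51 left.
Ops takes 1 more to reach its cap of 3 ; 50 left.
Design takes 18 more to reach its cap of 18 ; 32 left.
Security: +18 to 20 (cap) ; 14 left.
Give Data 6 more to hit its cap of 6 ; 8 left.
Facilities has room for 17 more but only 8 remain, so it gets 9.

9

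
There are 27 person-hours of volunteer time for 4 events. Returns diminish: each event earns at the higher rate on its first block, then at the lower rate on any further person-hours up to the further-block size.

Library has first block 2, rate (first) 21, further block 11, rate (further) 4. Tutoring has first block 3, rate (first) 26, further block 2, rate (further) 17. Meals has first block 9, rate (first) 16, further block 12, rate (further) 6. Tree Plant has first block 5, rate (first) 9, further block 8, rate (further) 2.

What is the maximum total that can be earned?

Order all 8 blocks by rate: Tutoring/T1 26 > Library/T1 21 > Tutoring/T2 17 > Meals/T1 16 > Tree Plant/T1 9 > Meals/T2 6 > Library/T2 4 > Tree Plant/T2 2.
Fill Tutoring T1 block (3 at 26) → 24 left.
Fill Library T1 block (2 at 21) → 22 left.
Tutoring/T2 (17): +2 → 20 left.
Meals/T1 (16): +9 → 11 left.
Tree Plant T1 at 9: fill all 5 → 6 left.
Meals T2 at 6: only 6 left, fill 6.
Total = 26×3 + 21×2 + 17×2 + 16×9 + 9×5 + 6×6 = 379.

379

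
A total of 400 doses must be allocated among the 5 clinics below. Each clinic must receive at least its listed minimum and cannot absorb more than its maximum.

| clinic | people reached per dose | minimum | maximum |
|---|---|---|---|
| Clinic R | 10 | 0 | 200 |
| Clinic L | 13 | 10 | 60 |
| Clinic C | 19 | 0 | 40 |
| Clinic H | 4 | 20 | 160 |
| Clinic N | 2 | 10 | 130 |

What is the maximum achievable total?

3920

Meeting every minimum uses 0+10+0+20+10 = 40 doses, leaving 360.
Order the clinics by people reached per dose: Clinic C 19 > Clinic L 13 > Clinic R 10 > Clinic H 4 > Clinic N 2.
Clinic C takes 40 more to reach its cap of 40 → 320 left.
Clinic L takes 50 more to reach its cap of 60 → 270 left.
Clinic R takes 200 more to reach its cap of 200 → 70 left.
Only 70 left; Clinic H takes them to reach 90.
Total = 10×200 + 13×60 + 19×40 + 4×90 + 2×10 = 3920.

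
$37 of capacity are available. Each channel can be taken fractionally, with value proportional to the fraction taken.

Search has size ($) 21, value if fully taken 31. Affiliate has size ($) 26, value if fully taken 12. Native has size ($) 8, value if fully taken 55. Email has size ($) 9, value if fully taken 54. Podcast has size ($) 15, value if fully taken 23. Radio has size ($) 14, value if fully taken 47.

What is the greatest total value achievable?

165.2

Sort by value density: Native 55/8≈6.88, Email 54/9≈6, Radio 47/14≈3.36, Podcast 23/15≈1.53, Search 31/21≈1.48, Affiliate 12/26≈0.462.
All 8 $ of Native fit (value 55) — 29 remain.
Email: take in full, 9 $ for value 54 — 20 left.
All 14 $ of Radio fit (value 47) — 6 remain.
Only 6 $ remain; take 6/15 of Podcast for value 23×6/15 = 9.2.
Total value = 165.2.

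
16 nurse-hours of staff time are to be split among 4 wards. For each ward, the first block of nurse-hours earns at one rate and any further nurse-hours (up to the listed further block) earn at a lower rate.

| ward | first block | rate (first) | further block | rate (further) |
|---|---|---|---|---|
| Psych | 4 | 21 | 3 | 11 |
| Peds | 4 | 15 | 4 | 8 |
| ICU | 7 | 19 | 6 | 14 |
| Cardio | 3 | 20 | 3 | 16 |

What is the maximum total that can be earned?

309

Rank every tier by rate: Psych/first 21 > Cardio/first 20 > ICU/first 19 > Cardio/second 16 > Peds/first 15 > ICU/second 14 > Psych/second 11 > Peds/second 8.
Fill Psych first block (4 at 21) — 12 left.
Cardio/first (20): +3 — 9 left.
ICU first at 19: fill all 7 — 2 left.
2 remain; put them into Cardio second at 16.
Total = 21×4 + 20×3 + 19×7 + 16×2 = 309.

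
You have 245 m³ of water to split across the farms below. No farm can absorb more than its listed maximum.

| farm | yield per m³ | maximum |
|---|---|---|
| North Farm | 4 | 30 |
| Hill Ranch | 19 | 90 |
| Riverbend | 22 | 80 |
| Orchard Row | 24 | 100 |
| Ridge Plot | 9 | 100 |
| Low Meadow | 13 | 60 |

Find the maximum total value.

5395

Order the farms by yield per m³: Orchard Row 24 > Riverbend 22 > Hill Ranch 19 > Low Meadow 13 > Ridge Plot 9 > North Farm 4.
Orchard Row takes 100 to reach its cap of 100 — 145 left.
Riverbend: +80 to 80 (cap) — 65 left.
Only 65 left; Hill Ranch takes them to reach 65.
Total = 19×65 + 22×80 + 24×100 = 5395.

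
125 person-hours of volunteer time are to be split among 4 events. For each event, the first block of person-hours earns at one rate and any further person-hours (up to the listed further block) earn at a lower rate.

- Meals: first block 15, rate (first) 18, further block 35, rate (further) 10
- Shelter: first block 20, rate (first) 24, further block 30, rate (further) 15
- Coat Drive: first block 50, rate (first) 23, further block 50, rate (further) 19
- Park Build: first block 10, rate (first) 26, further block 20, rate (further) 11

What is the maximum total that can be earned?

Treat each block as its own option and order by rate: Park Build/T1 26 > Shelter/T1 24 > Coat Drive/T1 23 > Coat Drive/T2 19 > Meals/T1 18 > Shelter/T2 15 > Park Build/T2 11 > Meals/T2 10.
Park Build/T1 (26): +10 — 115 left.
Shelter T1 at 24: fill all 20 — 95 left.
Fill Coat Drive T1 block (50 at 23) — 45 left.
Coat Drive/T2: +45 of 50 at 19; pool empty.
Total = 26×10 + 24×20 + 23×50 + 19×45 = 2745.

2745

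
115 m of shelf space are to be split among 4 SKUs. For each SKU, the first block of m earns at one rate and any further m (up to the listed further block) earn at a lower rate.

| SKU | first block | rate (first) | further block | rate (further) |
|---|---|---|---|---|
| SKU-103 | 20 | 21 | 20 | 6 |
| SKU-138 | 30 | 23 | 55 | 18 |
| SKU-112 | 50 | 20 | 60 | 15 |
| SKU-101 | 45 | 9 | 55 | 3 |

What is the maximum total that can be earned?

Treat each block as its own option and order by rate: SKU-138/first 23 > SKU-103/first 21 > SKU-112/first 20 > SKU-138/second 18 > SKU-112/second 15 > SKU-101/first 9 > SKU-103/second 6 > SKU-101/second 3.
SKU-138 first at 23: fill all 30 → 85 left.
Fill SKU-103 first block (20 at 21) → 65 left.
SKU-112/first (20): +50 → 15 left.
SKU-138 second at 18: only 15 left, fill 15.
Total = 23×30 + 21×20 + 20×50 + 18×15 = 2380.

2380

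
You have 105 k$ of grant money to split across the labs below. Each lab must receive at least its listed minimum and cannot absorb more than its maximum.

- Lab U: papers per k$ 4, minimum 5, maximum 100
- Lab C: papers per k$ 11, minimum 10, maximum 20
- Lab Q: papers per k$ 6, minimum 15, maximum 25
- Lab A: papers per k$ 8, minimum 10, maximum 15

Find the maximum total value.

670

Meeting every minimum uses 5+10+15+10 = 40 k$, leaving 65.
Highest papers per k$ first: Lab C 11 > Lab A 8 > Lab Q 6 > Lab U 4.
Lab C: +10 to 20 (cap) — 55 left.
Lab A: +5 to 15 (cap) — 50 left.
Give Lab Q 10 more to hit its cap of 25 — 40 left.
Lab U: +40 (room for 95) → 45. Pool exhausted.
Total = 4×45 + 11×20 + 6×25 + 8×15 = 670.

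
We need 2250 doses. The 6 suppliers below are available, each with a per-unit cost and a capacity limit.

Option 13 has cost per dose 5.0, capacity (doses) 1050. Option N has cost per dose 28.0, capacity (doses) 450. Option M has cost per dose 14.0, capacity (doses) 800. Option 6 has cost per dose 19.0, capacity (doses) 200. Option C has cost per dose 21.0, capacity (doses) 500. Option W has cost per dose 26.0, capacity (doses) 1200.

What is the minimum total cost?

Cheapest first:
Take 1050 from Option 13 at 5.0 — need 1200 more.
Option M at 14.0: take all 800 doses — 400 still needed.
Option 6 (19.0): use full 200 — 200 doses to go.
Option C at 21.0: take 200 of its 500 — requirement met.
Option W, Option N: unused.
Cost = 1050×5.0 + 800×14.0 + 200×19.0 + 200×21.0 = 24450.

24450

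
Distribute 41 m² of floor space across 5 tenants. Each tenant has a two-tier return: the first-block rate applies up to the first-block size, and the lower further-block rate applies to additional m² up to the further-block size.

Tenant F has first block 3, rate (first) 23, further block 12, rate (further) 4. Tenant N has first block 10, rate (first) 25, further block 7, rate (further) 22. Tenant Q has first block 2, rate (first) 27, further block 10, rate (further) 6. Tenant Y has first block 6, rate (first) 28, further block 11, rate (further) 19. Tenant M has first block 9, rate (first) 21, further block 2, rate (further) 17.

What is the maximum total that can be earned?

960

Order all 10 blocks by rate: Tenant Y/tier1 28 > Tenant Q/tier1 27 > Tenant N/tier1 25 > Tenant F/tier1 23 > Tenant N/tier2 22 > Tenant M/tier1 21 > Tenant Y/tier2 19 > Tenant M/tier2 17 > Tenant Q/tier2 6 > Tenant F/tier2 4.
Tenant Y/tier1 (28): +6 — 35 left.
Tenant Q tier1 at 27: fill all 2 — 33 left.
Tenant N tier1 at 25: fill all 10 — 23 left.
Tenant F tier1 at 23: fill all 3 — 20 left.
Tenant N tier2 at 22: fill all 7 — 13 left.
Tenant M/tier1 (21): +9 — 4 left.
Tenant Y tier2 at 19: only 4 left, fill 4.
Total = 28×6 + 27×2 + 25×10 + 23×3 + 22×7 + 21×9 + 19×4 = 960.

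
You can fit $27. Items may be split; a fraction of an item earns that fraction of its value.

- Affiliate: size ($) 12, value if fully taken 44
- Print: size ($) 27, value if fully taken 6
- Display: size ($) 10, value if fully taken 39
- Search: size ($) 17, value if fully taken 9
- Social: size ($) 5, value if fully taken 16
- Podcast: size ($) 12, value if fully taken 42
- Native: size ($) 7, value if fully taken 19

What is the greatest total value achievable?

Best value per unit of size first: Display 39/10≈3.9, Affiliate 44/12≈3.67, Podcast 42/12≈3.5, Social 16/5≈3.2, Native 19/7≈2.71, Search 9/17≈0.529, Print 6/27≈0.222.
Take all of Display (10 $, value 39) ; 17 $ left.
Take all of Affiliate (12 $, value 44) ; 5 $ left.
Fill the last 5 $ with part of Podcast: 5/12 of it earns 17.5.
Total value = 100.5.

100.5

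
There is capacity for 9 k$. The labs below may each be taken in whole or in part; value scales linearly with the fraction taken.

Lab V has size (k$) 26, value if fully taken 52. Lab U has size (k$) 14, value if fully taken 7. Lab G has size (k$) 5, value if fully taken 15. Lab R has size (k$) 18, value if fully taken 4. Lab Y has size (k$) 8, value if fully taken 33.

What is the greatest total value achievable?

Sort by value density: Lab Y 33/8≈4.12, Lab G 15/5≈3, Lab V 52/26≈2, Lab U 7/14≈0.5, Lab R 4/18≈0.222.
Take all of Lab Y (8 k$, value 33) → 1 k$ left.
Fill the last 1 k$ with part of Lab G: 1/5 of it earns 3.
Total value = 36.

36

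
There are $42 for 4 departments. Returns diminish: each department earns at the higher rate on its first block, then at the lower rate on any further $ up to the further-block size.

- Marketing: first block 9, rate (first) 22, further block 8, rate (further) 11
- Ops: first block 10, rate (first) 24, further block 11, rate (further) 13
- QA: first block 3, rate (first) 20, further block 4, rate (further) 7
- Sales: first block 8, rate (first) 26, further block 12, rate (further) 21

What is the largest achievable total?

958

Rank every tier by rate: Sales/T1 26 > Ops/T1 24 > Marketing/T1 22 > Sales/T2 21 > QA/T1 20 > Ops/T2 13 > Marketing/T2 11 > QA/T2 7.
Fill Sales T1 block (8 at 26) — 34 left.
Fill Ops T1 block (10 at 24) — 24 left.
Marketing T1 at 22: fill all 9 — 15 left.
Sales/T2 (21): +12 — 3 left.
QA/T1 (20): +3 — 0 left.
Total = 26×8 + 24×10 + 22×9 + 21×12 + 20×3 = 958.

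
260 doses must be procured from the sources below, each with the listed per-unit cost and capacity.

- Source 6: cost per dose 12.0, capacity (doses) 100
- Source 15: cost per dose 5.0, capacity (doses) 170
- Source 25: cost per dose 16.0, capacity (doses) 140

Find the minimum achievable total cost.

1930

Fill from the cheapest source first.
Source 15 (5.0): use full 170 — 90 doses to go.
Source 6 at 12.0: take 90 of its 100 — requirement met.
Source 25: unused.
Cost = 170×5.0 + 90×12.0 = 1930.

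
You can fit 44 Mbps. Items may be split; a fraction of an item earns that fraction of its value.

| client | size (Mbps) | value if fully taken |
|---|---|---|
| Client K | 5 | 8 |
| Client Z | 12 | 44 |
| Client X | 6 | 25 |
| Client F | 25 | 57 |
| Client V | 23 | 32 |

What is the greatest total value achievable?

127.6

Rank by value-to-size ratio: Client X 25/6≈4.17, Client Z 44/12≈3.67, Client F 57/25≈2.28, Client K 8/5≈1.6, Client V 32/23≈1.39.
Client X: take in full, 6 Mbps for value 25 — 38 left.
Take all of Client Z (12 Mbps, value 44) — 26 Mbps left.
Take all of Client F (25 Mbps, value 57) — 1 Mbps left.
Fill the last 1 Mbps with part of Client K: 1/5 of it earns 1.6.
Total value = 127.6.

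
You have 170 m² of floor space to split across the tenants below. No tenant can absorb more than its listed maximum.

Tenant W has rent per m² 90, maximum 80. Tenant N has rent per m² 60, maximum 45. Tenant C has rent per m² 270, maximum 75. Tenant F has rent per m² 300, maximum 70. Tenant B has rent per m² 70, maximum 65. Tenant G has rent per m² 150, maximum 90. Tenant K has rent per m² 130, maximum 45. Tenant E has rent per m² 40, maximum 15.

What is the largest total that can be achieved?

45000

Order the tenants by rent per m²: Tenant F 300 > Tenant C 270 > Tenant G 150 > Tenant K 130 > Tenant W 90 > Tenant B 70 > Tenant N 60 > Tenant E 40.
Tenant F: +70 to 70 (cap) → 100 left.
Give Tenant C 75 to hit its cap of 75 → 25 left.
Only 25 left; Tenant G takes them to reach 25.
Total = 270×75 + 300×70 + 150×25 = 45000.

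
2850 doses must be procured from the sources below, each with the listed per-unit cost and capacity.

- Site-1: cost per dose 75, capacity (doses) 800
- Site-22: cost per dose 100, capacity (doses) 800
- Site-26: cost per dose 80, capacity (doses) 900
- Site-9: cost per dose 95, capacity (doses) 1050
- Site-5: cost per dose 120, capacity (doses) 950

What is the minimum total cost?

241750

Fill from the cheapest source first.
Take 800 from Site-1 at 75 → need 2050 more.
Site-26 (80): use full 900 → 1150 doses to go.
Site-9 (95): use full 1050 → 100 doses to go.
Take 100 from Site-22 at 100 to finish.
Site-5: unused.
Cost = 800×75 + 900×80 + 1050×95 + 100×100 = 241750.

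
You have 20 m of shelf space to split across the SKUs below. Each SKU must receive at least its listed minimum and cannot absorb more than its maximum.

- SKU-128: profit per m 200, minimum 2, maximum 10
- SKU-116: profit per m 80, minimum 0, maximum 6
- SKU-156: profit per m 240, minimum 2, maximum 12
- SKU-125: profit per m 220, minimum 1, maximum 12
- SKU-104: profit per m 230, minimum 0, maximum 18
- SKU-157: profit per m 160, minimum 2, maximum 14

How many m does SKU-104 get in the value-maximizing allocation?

Meeting every minimum uses 2+0+2+1+0+2 = 7 m, leaving 13.
Order the SKUs by profit per m: SKU-156 240 > SKU-104 230 > SKU-125 220 > SKU-128 200 > SKU-157 160 > SKU-116 80.
SKU-156 takes 10 more to reach its cap of 12 → 3 left.
Only 3 left; SKU-104 takes them to reach 3.

3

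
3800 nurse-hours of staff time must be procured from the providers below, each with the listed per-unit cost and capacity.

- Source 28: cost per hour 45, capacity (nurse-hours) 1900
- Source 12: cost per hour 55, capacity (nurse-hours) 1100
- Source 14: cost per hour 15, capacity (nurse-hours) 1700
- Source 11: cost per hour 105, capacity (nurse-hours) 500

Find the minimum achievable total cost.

122000

Use providers in increasing cost order.
Take 1700 from Source 14 at 15 — need 2100 more.
Source 28 (45): use full 1900 — 200 nurse-hours to go.
Take 200 from Source 12 at 55 to finish.
Source 11: unused.
Cost = 1700×15 + 1900×45 + 200×55 = 122000.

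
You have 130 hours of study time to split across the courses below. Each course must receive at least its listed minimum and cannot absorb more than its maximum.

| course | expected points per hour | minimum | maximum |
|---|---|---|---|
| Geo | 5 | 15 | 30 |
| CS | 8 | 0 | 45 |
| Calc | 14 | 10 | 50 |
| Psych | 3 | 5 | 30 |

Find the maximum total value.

1225

Meeting every minimum uses 15+0+10+5 = 30 hours, leaving 100.
Highest expected points per hour first: Calc 14 > CS 8 > Geo 5 > Psych 3.
Calc: +40 to 50 (cap) → 60 left.
CS: +45 to 45 (cap) → 15 left.
Give Geo 15 more to hit its cap of 30 → 0 left.
Total = 5×30 + 8×45 + 14×50 + 3×5 = 1225.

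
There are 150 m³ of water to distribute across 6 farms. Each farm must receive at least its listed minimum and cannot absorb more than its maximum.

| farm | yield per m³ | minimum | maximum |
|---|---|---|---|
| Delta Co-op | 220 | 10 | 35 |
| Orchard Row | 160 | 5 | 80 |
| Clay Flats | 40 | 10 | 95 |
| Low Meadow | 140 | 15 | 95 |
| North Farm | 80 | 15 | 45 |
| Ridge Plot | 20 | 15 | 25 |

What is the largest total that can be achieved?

Meeting every minimum uses 10+5+10+15+15+15 = 70 m³, leaving 80.
Highest yield per m³ first: Delta Co-op 220 > Orchard Row 160 > Low Meadow 140 > North Farm 80 > Clay Flats 40 > Ridge Plot 20.
Delta Co-op takes 25 more to reach its cap of 35 → 55 left.
Only 55 left; Orchard Row takes them to reach 60.
Total = 220×35 + 160×60 + 40×10 + 140×15 + 80×15 + 20×15 = 21300.

21300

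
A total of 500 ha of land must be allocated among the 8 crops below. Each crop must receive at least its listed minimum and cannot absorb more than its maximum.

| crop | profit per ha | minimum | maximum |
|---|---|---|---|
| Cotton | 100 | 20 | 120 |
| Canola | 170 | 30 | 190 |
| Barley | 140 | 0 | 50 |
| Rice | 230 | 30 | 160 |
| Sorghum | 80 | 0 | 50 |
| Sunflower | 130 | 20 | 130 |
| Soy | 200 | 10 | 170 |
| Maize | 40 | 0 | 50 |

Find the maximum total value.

Meeting every minimum uses 20+30+0+30+0+20+10+0 = 110 ha, leaving 390.
Order the crops by profit per ha: Rice 230 > Soy 200 > Canola 170 > Barley 140 > Sunflower 130 > Cotton 100 > Sorghum 80 > Maize 40.
Rice takes 130 more to reach its cap of 160 → 260 left.
Soy: +160 to 170 (cap) → 100 left.
Only 100 left; Canola takes them to reach 130.
Total = 100×20 + 170×130 + 230×160 + 130×20 + 200×170 = 97500.

97500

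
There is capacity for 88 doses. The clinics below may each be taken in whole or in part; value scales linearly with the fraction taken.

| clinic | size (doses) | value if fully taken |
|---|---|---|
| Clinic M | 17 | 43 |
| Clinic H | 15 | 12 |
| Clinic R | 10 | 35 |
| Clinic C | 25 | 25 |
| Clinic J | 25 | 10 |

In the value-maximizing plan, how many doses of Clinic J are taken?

Sort by value density: Clinic R 35/10≈3.5, Clinic M 43/17≈2.53, Clinic C 25/25≈1, Clinic H 12/15≈0.8, Clinic J 10/25≈0.4.
Take all of Clinic R (10 doses, value 35) — 78 doses left.
Clinic M: take in full, 17 doses for value 43 — 61 left.
All 25 doses of Clinic C fit (value 25) — 36 remain.
All 15 doses of Clinic H fit (value 12) — 21 remain.
21 doses left: a 21/25 share of Clinic J gives 10×21/25 = 8.4.

21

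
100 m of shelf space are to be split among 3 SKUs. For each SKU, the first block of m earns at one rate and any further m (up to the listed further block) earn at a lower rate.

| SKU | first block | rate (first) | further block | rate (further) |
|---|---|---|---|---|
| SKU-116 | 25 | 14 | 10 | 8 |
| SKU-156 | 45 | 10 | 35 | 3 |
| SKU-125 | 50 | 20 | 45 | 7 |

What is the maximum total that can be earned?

Treat each block as its own option and order by rate: SKU-125/first 20 > SKU-116/first 14 > SKU-156/first 10 > SKU-116/second 8 > SKU-125/second 7 > SKU-156/second 3.
SKU-125 first at 20: fill all 50 → 50 left.
Fill SKU-116 first block (25 at 14) → 25 left.
25 remain; put them into SKU-156 first at 10.
Total = 20×50 + 14×25 + 10×25 = 1600.

1600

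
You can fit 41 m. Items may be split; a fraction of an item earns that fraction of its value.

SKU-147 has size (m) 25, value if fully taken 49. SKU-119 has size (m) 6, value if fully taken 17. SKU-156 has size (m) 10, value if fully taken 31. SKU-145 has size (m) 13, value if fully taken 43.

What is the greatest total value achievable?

Sort by value density: SKU-145 43/13≈3.31, SKU-156 31/10≈3.1, SKU-119 17/6≈2.83, SKU-147 49/25≈1.96.
SKU-145: take in full, 13 m for value 43 → 28 left.
SKU-156: take in full, 10 m for value 31 → 18 left.
All 6 m of SKU-119 fit (value 17) → 12 remain.
12 m left: a 12/25 share of SKU-147 gives 49×12/25 = 23.52.
Total value = 114.52.

114.52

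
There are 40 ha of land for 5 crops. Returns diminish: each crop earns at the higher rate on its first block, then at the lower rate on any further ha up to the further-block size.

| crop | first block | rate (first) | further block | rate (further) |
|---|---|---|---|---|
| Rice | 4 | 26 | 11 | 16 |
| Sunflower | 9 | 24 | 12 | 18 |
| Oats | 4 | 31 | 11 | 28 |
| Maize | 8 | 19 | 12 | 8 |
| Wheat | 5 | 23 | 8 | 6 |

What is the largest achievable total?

Treat each block as its own option and order by rate: Oats/first 31 > Oats/second 28 > Rice/first 26 > Sunflower/first 24 > Wheat/first 23 > Maize/first 19 > Sunflower/second 18 > Rice/second 16 > Maize/second 8 > Wheat/second 6.
Fill Oats first block (4 at 31) — 36 left.
Fill Oats second block (11 at 28) — 25 left.
Fill Rice first block (4 at 26) — 21 left.
Fill Sunflower first block (9 at 24) — 12 left.
Wheat first at 23: fill all 5 — 7 left.
7 remain; put them into Maize first at 19.
Total = 31×4 + 28×11 + 26×4 + 24×9 + 23×5 + 19×7 = 1000.

1000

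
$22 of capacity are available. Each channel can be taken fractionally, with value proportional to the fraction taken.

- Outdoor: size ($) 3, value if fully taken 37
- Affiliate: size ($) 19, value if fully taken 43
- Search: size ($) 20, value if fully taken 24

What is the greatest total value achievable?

Rank by value-to-size ratio: Outdoor 37/3≈12.3, Affiliate 43/19≈2.26, Search 24/20≈1.2.
Take all of Outdoor (3 $, value 37) → 19 $ left.
All 19 $ of Affiliate fit (value 43) → 0 remain.
Total value = 80.

80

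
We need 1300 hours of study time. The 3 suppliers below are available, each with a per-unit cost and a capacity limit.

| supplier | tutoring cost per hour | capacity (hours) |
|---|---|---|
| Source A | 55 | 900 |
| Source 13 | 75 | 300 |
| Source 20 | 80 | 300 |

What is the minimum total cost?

Use suppliers in increasing cost order.
Take 900 from Source A at 55 ; need 400 more.
Take 300 from Source 13 at 75 ; need 100 more.
Source 20 at 80: take 100 of its 300 ; requirement met.
Cost = 900×55 + 300×75 + 100×80 = 80000.

80000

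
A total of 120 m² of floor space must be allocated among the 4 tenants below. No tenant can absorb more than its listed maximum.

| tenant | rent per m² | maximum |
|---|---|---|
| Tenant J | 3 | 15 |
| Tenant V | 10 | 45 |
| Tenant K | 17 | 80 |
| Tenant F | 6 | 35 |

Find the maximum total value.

1760

Highest rent per m² first: Tenant K 17 > Tenant V 10 > Tenant F 6 > Tenant J 3.
Tenant K takes 80 to reach its cap of 80 ; 40 left.
Tenant V: +40 (room for 45) → 40. Pool exhausted.
Total = 10×40 + 17×80 = 1760.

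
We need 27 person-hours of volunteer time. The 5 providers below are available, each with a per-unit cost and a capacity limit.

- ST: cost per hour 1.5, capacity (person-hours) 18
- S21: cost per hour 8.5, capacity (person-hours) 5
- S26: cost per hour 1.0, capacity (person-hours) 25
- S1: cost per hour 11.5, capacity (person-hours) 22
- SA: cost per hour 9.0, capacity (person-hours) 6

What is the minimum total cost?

Use providers in increasing cost order.
S26 at 1.0: take all 25 person-hours — 2 still needed.
ST at 1.5: take 2 of its 18 — requirement met.
S21, SA, S1: unused.
Cost = 25×1.0 + 2×1.5 = 28.

28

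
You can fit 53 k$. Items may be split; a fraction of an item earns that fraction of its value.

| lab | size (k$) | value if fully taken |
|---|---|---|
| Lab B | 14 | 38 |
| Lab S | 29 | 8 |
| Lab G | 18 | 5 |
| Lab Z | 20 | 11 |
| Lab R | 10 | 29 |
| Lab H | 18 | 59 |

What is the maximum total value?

Best value per unit of size first: Lab H 59/18≈3.28, Lab R 29/10≈2.9, Lab B 38/14≈2.71, Lab Z 11/20≈0.55, Lab G 5/18≈0.278, Lab S 8/29≈0.276.
Lab H: take in full, 18 k$ for value 59 — 35 left.
Lab R: take in full, 10 k$ for value 29 — 25 left.
Take all of Lab B (14 k$, value 38) — 11 k$ left.
Only 11 k$ remain; take 11/20 of Lab Z for value 11×11/20 = 6.05.
Total value = 132.05.

132.05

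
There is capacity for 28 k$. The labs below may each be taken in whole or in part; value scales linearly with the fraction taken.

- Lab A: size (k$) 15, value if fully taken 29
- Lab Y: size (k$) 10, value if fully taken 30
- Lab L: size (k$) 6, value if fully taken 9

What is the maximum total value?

63.5

Best value per unit of size first: Lab Y 30/10≈3, Lab A 29/15≈1.93, Lab L 9/6≈1.5.
All 10 k$ of Lab Y fit (value 30) — 18 remain.
Take all of Lab A (15 k$, value 29) — 3 k$ left.
Only 3 k$ remain; take 3/6 of Lab L for value 9×3/6 = 4.5.
Total value = 63.5.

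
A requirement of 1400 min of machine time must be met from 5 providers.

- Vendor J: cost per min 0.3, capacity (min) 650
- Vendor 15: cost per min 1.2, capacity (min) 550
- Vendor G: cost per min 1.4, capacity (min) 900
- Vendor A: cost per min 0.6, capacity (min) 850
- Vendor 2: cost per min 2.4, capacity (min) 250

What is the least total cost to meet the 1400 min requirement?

Cheapest first:
Take 650 from Vendor J at 0.3 ; need 750 more.
Vendor A (0.6): take the remaining 750 ; done.
Vendor 15, Vendor G, Vendor 2: unused.
Cost = 650×0.3 + 750×0.6 = 645.

645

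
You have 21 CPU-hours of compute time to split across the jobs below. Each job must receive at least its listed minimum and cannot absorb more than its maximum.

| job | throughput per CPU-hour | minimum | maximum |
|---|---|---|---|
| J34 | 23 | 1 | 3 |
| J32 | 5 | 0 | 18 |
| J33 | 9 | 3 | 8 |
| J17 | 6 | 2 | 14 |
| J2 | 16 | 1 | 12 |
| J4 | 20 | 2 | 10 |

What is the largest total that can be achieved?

356

Meeting every minimum uses 1+0+3+2+1+2 = 9 CPU-hours, leaving 12.
Highest throughput per CPU-hour first: J34 23 > J4 20 > J2 16 > J33 9 > J17 6 > J32 5.
Give J34 2 more to hit its cap of 3 ; 10 left.
J4: +8 to 10 (cap) ; 2 left.
J2: +2 (room for 11) → 3. Pool exhausted.
Total = 23×3 + 9×3 + 6×2 + 16×3 + 20×10 = 356.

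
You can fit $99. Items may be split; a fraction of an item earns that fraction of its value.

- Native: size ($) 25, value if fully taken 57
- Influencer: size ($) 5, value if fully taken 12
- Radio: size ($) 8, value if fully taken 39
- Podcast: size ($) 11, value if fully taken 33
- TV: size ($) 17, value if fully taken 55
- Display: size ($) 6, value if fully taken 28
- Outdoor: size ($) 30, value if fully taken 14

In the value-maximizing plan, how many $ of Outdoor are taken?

Sort by value density: Radio 39/8≈4.88, Display 28/6≈4.67, TV 55/17≈3.24, Podcast 33/11≈3, Influencer 12/5≈2.4, Native 57/25≈2.28, Outdoor 14/30≈0.467.
Take all of Radio (8 $, value 39) ; 91 $ left.
Display: take in full, 6 $ for value 28 ; 85 left.
All 17 $ of TV fit (value 55) ; 68 remain.
All 11 $ of Podcast fit (value 33) ; 57 remain.
Take all of Influencer (5 $, value 12) ; 52 $ left.
Native: take in full, 25 $ for value 57 ; 27 left.
27 $ left: a 27/30 share of Outdoor gives 14×27/30 = 12.6.

27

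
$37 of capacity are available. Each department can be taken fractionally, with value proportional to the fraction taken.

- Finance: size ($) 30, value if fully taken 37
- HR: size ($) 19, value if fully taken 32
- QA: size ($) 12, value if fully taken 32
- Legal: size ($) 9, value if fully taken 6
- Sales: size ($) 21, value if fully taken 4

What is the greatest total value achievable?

Rank by value-to-size ratio: QA 32/12≈2.67, HR 32/19≈1.68, Finance 37/30≈1.23, Legal 6/9≈0.667, Sales 4/21≈0.19.
QA: take in full, 12 $ for value 32 → 25 left.
All 19 $ of HR fit (value 32) → 6 remain.
Fill the last 6 $ with part of Finance: 6/30 of it earns 7.4.
Total value = 71.4.

71.4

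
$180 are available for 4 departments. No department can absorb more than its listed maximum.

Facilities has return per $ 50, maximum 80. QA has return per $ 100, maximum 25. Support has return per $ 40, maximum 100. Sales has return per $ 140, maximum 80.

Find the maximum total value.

17450

Order the departments by return per $: Sales 140 > QA 100 > Facilities 50 > Support 40.
Sales: +80 to 80 (cap) ; 100 left.
QA takes 25 to reach its cap of 25 ; 75 left.
Facilities has room for 80 but only 75 remain, so it gets 75.
Total = 50×75 + 100×25 + 140×80 = 17450.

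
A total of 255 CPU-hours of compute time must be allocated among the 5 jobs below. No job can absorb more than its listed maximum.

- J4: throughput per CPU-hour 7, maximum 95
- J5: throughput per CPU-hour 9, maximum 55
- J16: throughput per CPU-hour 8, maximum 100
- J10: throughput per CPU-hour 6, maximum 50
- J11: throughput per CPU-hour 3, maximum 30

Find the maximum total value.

Rank by throughput per CPU-hour: J5 9 > J16 8 > J4 7 > J10 6 > J11 3.
J5: +55 to 55 (cap) ; 200 left.
J16 takes 100 to reach its cap of 100 ; 100 left.
Give J4 95 to hit its cap of 95 ; 5 left.
J10 has room for 50 but only 5 remain, so it gets 5.
Total = 7×95 + 9×55 + 8×100 + 6×5 = 1990.

1990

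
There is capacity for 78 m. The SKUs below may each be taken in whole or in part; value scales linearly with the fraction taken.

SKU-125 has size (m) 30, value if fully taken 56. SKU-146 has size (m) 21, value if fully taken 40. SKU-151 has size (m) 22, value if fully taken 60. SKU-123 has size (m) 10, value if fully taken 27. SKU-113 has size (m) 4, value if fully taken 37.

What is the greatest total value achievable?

203.2

Rank by value-to-size ratio: SKU-113 37/4≈9.25, SKU-151 60/22≈2.73, SKU-123 27/10≈2.7, SKU-146 40/21≈1.9, SKU-125 56/30≈1.87.
SKU-113: take in full, 4 m for value 37 ; 74 left.
All 22 m of SKU-151 fit (value 60) ; 52 remain.
All 10 m of SKU-123 fit (value 27) ; 42 remain.
Take all of SKU-146 (21 m, value 40) ; 21 m left.
Only 21 m remain; take 21/30 of SKU-125 for value 56×21/30 = 39.2.
Total value = 203.2.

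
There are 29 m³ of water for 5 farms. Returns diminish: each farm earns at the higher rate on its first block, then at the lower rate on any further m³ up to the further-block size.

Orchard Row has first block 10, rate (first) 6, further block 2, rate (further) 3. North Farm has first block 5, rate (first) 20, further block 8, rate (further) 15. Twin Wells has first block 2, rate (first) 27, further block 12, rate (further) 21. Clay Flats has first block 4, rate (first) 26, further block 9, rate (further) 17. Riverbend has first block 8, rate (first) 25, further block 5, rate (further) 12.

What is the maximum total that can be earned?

Rank every tier by rate: Twin Wells/T1 27 > Clay Flats/T1 26 > Riverbend/T1 25 > Twin Wells/T2 21 > North Farm/T1 20 > Clay Flats/T2 17 > North Farm/T2 15 > Riverbend/T2 12 > Orchard Row/T1 6 > Orchard Row/T2 3.
Twin Wells T1 at 27: fill all 2 — 27 left.
Clay Flats/T1 (26): +4 — 23 left.
Riverbend T1 at 25: fill all 8 — 15 left.
Twin Wells/T2 (21): +12 — 3 left.
3 remain; put them into North Farm T1 at 20.
Total = 27×2 + 26×4 + 25×8 + 21×12 + 20×3 = 670.

670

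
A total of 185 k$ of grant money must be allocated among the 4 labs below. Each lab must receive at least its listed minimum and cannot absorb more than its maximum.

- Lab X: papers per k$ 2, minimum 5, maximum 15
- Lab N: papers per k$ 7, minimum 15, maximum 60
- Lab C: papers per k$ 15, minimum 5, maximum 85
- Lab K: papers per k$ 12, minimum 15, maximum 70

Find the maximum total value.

Meeting every minimum uses 5+15+5+15 = 40 k$, leaving 145.
Highest papers per k$ first: Lab C 15 > Lab K 12 > Lab N 7 > Lab X 2.
Lab C takes 80 more to reach its cap of 85 ; 65 left.
Give Lab K 55 more to hit its cap of 70 ; 10 left.
Lab N has room for 45 more but only 10 remain, so it gets 25.
Total = 2×5 + 7×25 + 15×85 + 12×70 = 2300.

2300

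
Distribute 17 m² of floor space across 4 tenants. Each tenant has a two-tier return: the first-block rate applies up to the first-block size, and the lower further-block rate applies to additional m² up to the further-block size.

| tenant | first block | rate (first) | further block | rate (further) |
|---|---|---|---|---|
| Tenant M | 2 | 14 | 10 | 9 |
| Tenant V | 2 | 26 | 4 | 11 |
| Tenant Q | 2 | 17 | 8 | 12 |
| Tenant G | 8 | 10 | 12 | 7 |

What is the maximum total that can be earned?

243

Rank every tier by rate: Tenant V/first 26 > Tenant Q/first 17 > Tenant M/first 14 > Tenant Q/second 12 > Tenant V/second 11 > Tenant G/first 10 > Tenant M/second 9 > Tenant G/second 7.
Tenant V first at 26: fill all 2 ; 15 left.
Tenant Q/first (17): +2 ; 13 left.
Fill Tenant M first block (2 at 14) ; 11 left.
Fill Tenant Q second block (8 at 12) ; 3 left.
3 remain; put them into Tenant V second at 11.
Total = 26×2 + 17×2 + 14×2 + 12×8 + 11×3 = 243.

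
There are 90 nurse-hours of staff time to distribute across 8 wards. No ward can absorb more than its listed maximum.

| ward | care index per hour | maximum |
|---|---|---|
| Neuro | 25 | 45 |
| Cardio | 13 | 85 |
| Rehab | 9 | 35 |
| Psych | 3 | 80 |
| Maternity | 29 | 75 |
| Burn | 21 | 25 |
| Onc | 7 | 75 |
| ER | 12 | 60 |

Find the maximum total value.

Highest care index per hour first: Maternity 29 > Neuro 25 > Burn 21 > Cardio 13 > ER 12 > Rehab 9 > Onc 7 > Psych 3.
Give Maternity 75 to hit its cap of 75 — 15 left.
Only 15 left; Neuro takes them to reach 15.
Total = 25×15 + 29×75 = 2550.

2550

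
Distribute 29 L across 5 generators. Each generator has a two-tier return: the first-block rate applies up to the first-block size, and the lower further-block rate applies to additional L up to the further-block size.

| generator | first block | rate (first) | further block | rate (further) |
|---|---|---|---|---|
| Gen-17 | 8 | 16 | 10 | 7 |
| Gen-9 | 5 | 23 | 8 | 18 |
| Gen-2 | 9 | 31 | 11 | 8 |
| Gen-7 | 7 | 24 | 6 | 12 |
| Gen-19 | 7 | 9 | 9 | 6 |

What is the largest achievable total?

706

Order all 10 blocks by rate: Gen-2/first 31 > Gen-7/first 24 > Gen-9/first 23 > Gen-9/second 18 > Gen-17/first 16 > Gen-7/second 12 > Gen-19/first 9 > Gen-2/second 8 > Gen-17/second 7 > Gen-19/second 6.
Gen-2 first at 31: fill all 9 — 20 left.
Gen-7 first at 24: fill all 7 — 13 left.
Gen-9 first at 23: fill all 5 — 8 left.
Gen-9 second at 18: fill all 8 — 0 left.
Total = 31×9 + 24×7 + 23×5 + 18×8 = 706.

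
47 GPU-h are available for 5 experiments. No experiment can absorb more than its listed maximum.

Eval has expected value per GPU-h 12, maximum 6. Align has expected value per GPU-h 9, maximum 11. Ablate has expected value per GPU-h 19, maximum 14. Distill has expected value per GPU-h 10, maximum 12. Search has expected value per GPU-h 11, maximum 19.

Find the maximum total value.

627

Order the experiments by expected value per GPU-h: Ablate 19 > Eval 12 > Search 11 > Distill 10 > Align 9.
Give Ablate 14 to hit its cap of 14 → 33 left.
Eval: +6 to 6 (cap) → 27 left.
Search takes 19 to reach its cap of 19 → 8 left.
Distill has room for 12 but only 8 remain, so it gets 8.
Total = 12×6 + 19×14 + 10×8 + 11×19 = 627.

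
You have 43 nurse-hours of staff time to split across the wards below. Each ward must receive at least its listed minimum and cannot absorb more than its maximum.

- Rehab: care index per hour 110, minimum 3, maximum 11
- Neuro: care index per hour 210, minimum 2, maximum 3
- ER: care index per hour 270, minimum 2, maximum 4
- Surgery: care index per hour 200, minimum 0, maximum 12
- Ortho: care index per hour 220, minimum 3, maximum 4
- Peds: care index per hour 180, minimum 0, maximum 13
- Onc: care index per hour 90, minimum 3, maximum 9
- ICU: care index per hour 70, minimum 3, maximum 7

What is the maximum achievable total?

7780

Meeting every minimum uses 3+2+2+0+3+0+3+3 = 16 nurse-hours, leaving 27.
Highest care index per hour first: ER 270 > Ortho 220 > Neuro 210 > Surgery 200 > Peds 180 > Rehab 110 > Onc 90 > ICU 70.
ER takes 2 more to reach its cap of 4 → 25 left.
Ortho takes 1 more to reach its cap of 4 → 24 left.
Give Neuro 1 more to hit its cap of 3 → 23 left.
Surgery takes 12 more to reach its cap of 12 → 11 left.
Only 11 left; Peds takes them to reach 11.
Total = 110×3 + 210×3 + 270×4 + 200×12 + 220×4 + 180×11 + 90×3 + 70×3 = 7780.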